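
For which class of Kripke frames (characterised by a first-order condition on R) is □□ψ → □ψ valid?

Suppose □□ψ→□ψ is valid. Take Rxy and set V(ψ)={w : xR²w}. Then □□ψ at x, so □ψ at x, so ψ at y, i.e. ∃z(Rxz∧Rzy).

Density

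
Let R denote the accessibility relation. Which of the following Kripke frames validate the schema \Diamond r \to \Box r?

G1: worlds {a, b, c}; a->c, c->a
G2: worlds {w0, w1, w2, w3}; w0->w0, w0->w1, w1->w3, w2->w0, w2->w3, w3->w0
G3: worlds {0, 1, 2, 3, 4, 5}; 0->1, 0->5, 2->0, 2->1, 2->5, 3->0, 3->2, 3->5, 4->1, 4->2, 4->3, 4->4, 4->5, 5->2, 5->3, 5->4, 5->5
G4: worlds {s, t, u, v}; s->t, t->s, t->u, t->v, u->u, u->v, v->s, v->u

This is the axiom for partial functionality; its first-order frame correspondent is \forall x \forall y \forall z (Rxy \wedge Rxz \to y = z).
G1: condition met.
G2: fails — w0 sees both w0 and w1.
G3: fails — 0 sees both 1 and 5.
G4: fails — t sees both s and u.
Valid on: G1.

G1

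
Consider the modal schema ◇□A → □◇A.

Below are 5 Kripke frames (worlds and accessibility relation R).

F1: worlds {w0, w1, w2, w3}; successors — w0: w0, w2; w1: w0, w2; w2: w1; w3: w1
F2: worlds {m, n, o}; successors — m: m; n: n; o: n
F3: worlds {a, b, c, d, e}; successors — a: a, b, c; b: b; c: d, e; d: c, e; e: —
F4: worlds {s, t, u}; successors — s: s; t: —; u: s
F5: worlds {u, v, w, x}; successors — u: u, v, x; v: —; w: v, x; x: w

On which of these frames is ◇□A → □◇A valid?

F2, F4

The schema corresponds to convergence: ∀x ∀y ∀z (Rxy ∧ Rxz → ∃w (Ryw ∧ Rzw)).
F1: fails — Rw0w2 and Rw0w0 but w2 and w0 have no common successor.
F2: ✓.
F3: fails — Rab and Rac but b and c have no common successor.
F4: ✓.
F5: fails — Ruv and Ruv but v and v have no common successor.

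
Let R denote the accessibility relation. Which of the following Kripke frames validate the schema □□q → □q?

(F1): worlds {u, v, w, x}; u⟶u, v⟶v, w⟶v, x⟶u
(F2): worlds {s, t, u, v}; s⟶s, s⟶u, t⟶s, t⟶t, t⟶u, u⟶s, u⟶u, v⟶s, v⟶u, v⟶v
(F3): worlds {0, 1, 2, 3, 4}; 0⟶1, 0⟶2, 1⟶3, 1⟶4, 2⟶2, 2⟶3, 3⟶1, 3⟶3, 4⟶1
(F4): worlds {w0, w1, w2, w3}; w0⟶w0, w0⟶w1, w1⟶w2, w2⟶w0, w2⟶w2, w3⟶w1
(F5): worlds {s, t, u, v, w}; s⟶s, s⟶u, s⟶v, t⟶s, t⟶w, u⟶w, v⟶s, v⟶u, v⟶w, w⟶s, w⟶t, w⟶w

Frame correspondent (Sahlqvist): ∀x ∀y (Rxy → ∃z (Rxz ∧ Rzy)) — i.e. density.
(F1): condition met.
(F2): condition met.
(F3): fails — R01 but no z with R0z and Rz1.
(F4): fails — Rw3w1 but no z with Rw3z and Rzw1.
(F5): condition met.
Valid on: (F1), (F2), (F5).

(F1), (F2), (F5)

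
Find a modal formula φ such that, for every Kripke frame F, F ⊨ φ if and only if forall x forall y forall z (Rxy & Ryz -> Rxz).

□q → □□q

A defining formula is □q → □□q (the 4 axiom).
Suppose □q→□□q is valid. Take Rxy, Ryz and set V(q)={w : Rxw}. Then □q at x, so □□q at x, so □q at y, so q at z, i.e. Rxz.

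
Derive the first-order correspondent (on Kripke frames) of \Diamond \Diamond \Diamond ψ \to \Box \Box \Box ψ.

\forall x \forall y \forall z ((x R^3 y \wedge x R^3 z) \to \exists w (y = w \wedge z = w))

This is a Sahlqvist (Geach-type) schema ◇^3□^0ψ → □^3◇^0ψ.
First-order correspondent: \forall x \forall y \forall z ((x R^3 y \wedge x R^3 z) \to \exists w (y = w \wedge z = w)).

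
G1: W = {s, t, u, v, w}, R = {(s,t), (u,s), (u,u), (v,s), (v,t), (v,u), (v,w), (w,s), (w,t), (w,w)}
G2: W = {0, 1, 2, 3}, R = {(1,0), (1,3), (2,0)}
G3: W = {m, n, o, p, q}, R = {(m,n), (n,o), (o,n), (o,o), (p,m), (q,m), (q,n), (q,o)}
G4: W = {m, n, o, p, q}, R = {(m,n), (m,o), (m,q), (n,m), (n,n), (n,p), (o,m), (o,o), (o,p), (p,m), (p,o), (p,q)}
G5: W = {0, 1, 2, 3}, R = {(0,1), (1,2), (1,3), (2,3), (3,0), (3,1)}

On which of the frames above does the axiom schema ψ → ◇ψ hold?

none

This is the axiom for a generalized confluence (Geach) condition; its first-order frame correspondent is ∀x ∃w (x = w ∧ xRw).
G1: fails — at s but no w* with s=w* and sRw*.
G2: fails — at 0 but no w with 0=w and 0Rw.
G3: fails — at m but no w with m=w and mRw.
G4: fails — at m but no w with m=w and mRw.
G5: fails — at 0 but no w with 0=w and 0Rw.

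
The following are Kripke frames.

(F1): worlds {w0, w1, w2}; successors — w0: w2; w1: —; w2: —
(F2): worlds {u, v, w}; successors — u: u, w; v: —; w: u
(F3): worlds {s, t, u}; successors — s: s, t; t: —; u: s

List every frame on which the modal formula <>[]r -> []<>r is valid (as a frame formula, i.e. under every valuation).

(F2)

This is the axiom for convergence; its first-order frame correspondent is forall x forall y forall z (Rxy & Rxz -> exists w (Ryw & Rzw)).
(F1): fails — Rw0w2 and Rw0w2 but w2 and w2 have no common successor.
(F2): satisfies the condition.
(F3): fails — Rss and Rst but s and t have no common successor.
Valid on: (F2).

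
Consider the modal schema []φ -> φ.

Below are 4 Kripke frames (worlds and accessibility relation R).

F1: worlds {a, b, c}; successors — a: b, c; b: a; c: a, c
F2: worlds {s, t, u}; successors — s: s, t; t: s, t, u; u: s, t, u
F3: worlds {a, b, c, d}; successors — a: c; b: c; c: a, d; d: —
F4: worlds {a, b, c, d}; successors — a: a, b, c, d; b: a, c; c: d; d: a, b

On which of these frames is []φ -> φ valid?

F2

The schema corresponds to reflexivity: forall x Rxx.
F1: fails — world a does not see itself.
F2: ✓.
F3: fails — world a does not see itself.
F4: fails — world b does not see itself.
Valid on: F2.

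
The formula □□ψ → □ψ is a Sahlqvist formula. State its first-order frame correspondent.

density: ∀x ∀y (Rxy → ∃z (Rxz ∧ Rzy))

This schema is the C4 axiom.
It corresponds to density: ∀x ∀y (Rxy → ∃z (Rxz ∧ Rzy)).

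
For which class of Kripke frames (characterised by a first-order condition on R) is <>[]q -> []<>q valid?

Suppose ◇□q→□◇q is valid. Take Rxy, Rxz and set V(q)={w : Ryw}. Then □q at y so ◇□q at x, so □◇q at x, so ◇q at z, giving w with Rzw and Ryw.
The converse is a direct semantic check.
Frame condition: forall x forall y forall z (Rxy & Rxz -> exists w (Ryw & Rzw)).

convergence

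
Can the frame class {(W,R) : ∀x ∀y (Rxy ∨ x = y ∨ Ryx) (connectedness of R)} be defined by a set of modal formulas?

Any modally definable frame class is closed under disjoint unions.
Take 4 disjoint single-world reflexive frames: each is trivially connected, but their disjoint union has 4 worlds with no edge between distinct components, so it is not connected.
Hence connectedness of R is not modally definable.

No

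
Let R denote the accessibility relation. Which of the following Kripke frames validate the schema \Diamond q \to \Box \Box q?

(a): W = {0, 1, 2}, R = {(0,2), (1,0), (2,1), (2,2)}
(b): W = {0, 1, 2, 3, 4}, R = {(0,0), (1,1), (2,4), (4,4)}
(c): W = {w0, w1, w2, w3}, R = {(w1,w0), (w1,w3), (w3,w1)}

(b)

Frame correspondent (Sahlqvist): \forall x \forall y \forall z ((xRy \wedge x R^2 z) \to \exists w (y = w \wedge z = w)) — i.e. a generalized confluence (Geach) condition.
(a): fails — 0R2, 0R²1 but 2 ≠ 1.
(b): condition met.
(c): fails — w1Rw0, w1R²w1 but w0 ≠ w1.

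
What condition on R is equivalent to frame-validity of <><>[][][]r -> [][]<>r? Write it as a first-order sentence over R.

forall x forall y forall z ((x R^2 y & x R^2 z) -> exists w (y R^3 w & zRw))

This is a Sahlqvist (Geach-type) schema ◇^2□^3r → □^2◇^1r.
Minimal-valuation argument: fix x; take any y with xR^2y and any z with xR^2z. Set V(r) to the set of worlds R-reachable from y in exactly 3 steps. Then □^3r holds at y, so the antecedent holds at x; validity forces ◇^1r at z, giving a w with zR^1w and yR^3w.
First-order correspondent: forall x forall y forall z ((x R^2 y & x R^2 z) -> exists w (y R^3 w & zRw)).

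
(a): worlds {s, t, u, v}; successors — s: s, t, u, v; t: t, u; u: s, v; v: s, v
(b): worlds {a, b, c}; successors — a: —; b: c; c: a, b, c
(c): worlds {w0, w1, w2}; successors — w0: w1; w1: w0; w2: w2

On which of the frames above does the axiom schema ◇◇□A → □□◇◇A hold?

(a)

The schema corresponds to a generalized confluence (Geach) condition: ∀x ∀y ∀z ((xR²y ∧ xR²z) → ∃w (yRw ∧ zR²w)).
(a): holds.
(b): fails — bR²a, bR²a but no w with aRw and aR²w.
(c): fails — w0R²w0, w0R²w0 but no w with w0Rw and w0R²w.
Valid on: (a).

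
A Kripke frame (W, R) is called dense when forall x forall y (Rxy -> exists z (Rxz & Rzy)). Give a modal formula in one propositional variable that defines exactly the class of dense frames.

□□s → □s

The condition is density. The C4 schema □□s → □s defines it.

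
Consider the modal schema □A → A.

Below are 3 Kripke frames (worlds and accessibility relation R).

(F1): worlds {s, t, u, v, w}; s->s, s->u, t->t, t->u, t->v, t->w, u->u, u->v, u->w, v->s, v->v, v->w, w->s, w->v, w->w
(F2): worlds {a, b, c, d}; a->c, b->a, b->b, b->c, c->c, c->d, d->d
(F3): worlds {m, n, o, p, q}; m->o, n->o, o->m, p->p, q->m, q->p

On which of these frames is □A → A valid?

(F1)

The schema corresponds to reflexivity: ∀x Rxx.
(F1): satisfies the condition.
(F2): fails — world a does not see itself.
(F3): fails — world m does not see itself.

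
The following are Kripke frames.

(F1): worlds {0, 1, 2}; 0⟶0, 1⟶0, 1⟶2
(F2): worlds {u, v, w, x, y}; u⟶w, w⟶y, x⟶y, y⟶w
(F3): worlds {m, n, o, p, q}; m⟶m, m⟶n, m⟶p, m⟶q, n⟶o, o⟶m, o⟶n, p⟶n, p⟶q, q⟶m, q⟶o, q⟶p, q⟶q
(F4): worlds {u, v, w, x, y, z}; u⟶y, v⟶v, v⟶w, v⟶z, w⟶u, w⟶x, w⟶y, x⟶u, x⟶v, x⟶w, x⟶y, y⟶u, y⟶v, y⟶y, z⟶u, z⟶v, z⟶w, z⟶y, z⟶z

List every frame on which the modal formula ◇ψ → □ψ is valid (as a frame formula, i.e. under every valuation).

Frame correspondent (Sahlqvist): ∀x ∀y ∀z (Rxy ∧ Rxz → y = z) — i.e. partial functionality.
(F1): fails — 1 sees both 0 and 2.
(F2): condition met.
(F3): fails — m sees both m and n.
(F4): fails — v sees both v and w.

(F2)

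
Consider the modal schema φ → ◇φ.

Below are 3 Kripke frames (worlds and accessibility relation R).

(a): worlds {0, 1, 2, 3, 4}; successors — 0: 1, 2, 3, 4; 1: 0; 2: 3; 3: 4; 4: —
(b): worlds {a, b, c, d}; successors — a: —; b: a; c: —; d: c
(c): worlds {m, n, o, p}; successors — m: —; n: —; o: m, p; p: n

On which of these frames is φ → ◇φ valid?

none

The schema corresponds to reflexivity: ∀x Rxx.
(a): fails — world 0 does not see itself.
(b): fails — world a does not see itself.
(c): fails — world m does not see itself.
Valid on no frame.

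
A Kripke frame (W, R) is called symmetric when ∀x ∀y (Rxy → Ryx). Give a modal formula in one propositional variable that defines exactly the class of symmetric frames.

r → □◇r

A defining formula is r → □◇r (the B axiom).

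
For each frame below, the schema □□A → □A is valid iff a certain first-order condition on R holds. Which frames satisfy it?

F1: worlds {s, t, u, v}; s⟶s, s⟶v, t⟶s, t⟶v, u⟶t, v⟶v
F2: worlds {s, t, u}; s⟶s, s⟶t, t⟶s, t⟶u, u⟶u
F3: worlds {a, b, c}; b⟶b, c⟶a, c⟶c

F2, F3

The schema corresponds to density: ∀x ∀y (Rxy → ∃z (Rxz ∧ Rzy)).
F1: fails — Rut but no z with Ruz and Rzt.
F2: condition met.
F3: condition met.
Valid on: F2, F3.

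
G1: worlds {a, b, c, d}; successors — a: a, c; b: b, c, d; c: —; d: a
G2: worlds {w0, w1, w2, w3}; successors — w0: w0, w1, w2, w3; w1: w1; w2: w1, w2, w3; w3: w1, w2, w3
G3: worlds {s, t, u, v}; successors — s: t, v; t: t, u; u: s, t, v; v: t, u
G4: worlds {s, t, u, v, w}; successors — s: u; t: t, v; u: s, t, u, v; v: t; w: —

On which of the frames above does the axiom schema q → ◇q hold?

Frame correspondent (Sahlqvist): ∀x Rxx — i.e. reflexivity.
G1: fails — world c does not see itself.
G2: ✓.
G3: fails — world s does not see itself.
G4: fails — world s does not see itself.
Valid on: G2.

G2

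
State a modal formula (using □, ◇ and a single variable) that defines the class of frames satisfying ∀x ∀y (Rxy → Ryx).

The condition is symmetry. The B schema p → □◇p defines it.

p → □◇p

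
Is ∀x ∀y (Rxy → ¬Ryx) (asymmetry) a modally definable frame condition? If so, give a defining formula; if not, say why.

Not definable by any modal formula

Any modally definable frame class is closed under surjective bounded morphisms.
The 3-cycle (worlds 0,1,2 with 0→1→2→0) is asymmetric. Mapping every world to a single reflexive point • is a surjective bounded morphism, and the reflexive point is not asymmetric (R•• but asymmetry requires ¬R••).
So no modal formula (or set of formulas) defines exactly the asymmetric frames.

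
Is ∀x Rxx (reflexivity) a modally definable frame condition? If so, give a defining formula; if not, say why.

The condition is reflexivity. A defining modal formula is □r → r.
Suppose □r→r is valid. At any x set V(r)={w : Rxw}. Then □r holds at x, so r holds at x, i.e. Rxx.

Definable; □r → r defines it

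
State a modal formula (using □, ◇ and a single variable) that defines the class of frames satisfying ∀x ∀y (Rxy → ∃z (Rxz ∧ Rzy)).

A defining formula is □□q → □q (the C4 axiom).
Suppose □□q→□q is valid. Take Rxy and set V(q)={w : xR²w}. Then □□q at x, so □q at x, so q at y, i.e. ∃z(Rxz∧Rzy).

□□q → □q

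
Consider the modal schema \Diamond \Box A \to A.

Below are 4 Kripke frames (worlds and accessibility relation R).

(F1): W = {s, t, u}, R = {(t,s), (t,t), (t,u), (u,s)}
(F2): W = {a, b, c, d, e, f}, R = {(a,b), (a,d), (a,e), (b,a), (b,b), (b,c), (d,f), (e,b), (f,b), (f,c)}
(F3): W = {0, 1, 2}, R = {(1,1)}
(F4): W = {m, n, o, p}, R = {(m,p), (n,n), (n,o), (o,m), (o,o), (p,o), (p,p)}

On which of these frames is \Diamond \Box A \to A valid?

Frame correspondent (Sahlqvist): \forall x \forall y (Rxy \to Ryx) — i.e. symmetry.
(F1): fails — Rtu but not Rut.
(F2): fails — Rbc but not Rcb.
(F3): holds.
(F4): fails — Rom but not Rmo.
Valid on: (F3).

(F3)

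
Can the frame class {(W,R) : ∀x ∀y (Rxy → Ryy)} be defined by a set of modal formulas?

The condition is shift-reflexivity. A defining modal formula is □(□p → p).

Definable; □(□p → p) defines it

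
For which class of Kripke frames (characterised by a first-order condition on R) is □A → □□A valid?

Transitivity

Suppose □A→□□A is valid. Take Rxy, Ryz and set V(A)={w : Rxw}. Then □A at x, so □□A at x, so □A at y, so A at z, i.e. Rxz.
Conversely, on a frame with transitivity the schema holds at every world under every valuation.
Frame condition: ∀x ∀y ∀z (Rxy ∧ Ryz → Rxz).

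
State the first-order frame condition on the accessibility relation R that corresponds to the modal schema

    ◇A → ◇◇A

∀x ∀y (xRy → ∃w (y = w ∧ xR²w))

This is a Sahlqvist (Geach-type) schema ◇^1□^0A → □^0◇^2A.
First-order correspondent: ∀x ∀y (xRy → ∃w (y = w ∧ xR²w)).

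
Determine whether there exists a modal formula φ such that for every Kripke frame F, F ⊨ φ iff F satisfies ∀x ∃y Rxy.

The condition is seriality. A defining modal formula is □r → ◇r.
Suppose □r→◇r is valid. At any x set V(r)=W. Then □r at x, so ◇r at x, so x has a successor.

Yes, by □r → ◇r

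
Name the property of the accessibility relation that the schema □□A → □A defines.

density: ∀x ∀y (Rxy → ∃z (Rxz ∧ Rzy))

Suppose □□A→□A is valid. Take Rxy and set V(A)={w : xR²w}. Then □□A at x, so □A at x, so A at y, i.e. ∃z(Rxz∧Rzy).
Conversely, any frame satisfying ∀x ∀y (Rxy → ∃z (Rxz ∧ Rzy)) validates the schema.
So the correspondent is density.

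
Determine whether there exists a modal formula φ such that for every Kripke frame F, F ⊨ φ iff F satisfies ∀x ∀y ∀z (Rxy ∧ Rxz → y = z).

Definable; ◇r → □r defines it

The condition is partial functionality. A defining modal formula is ◇r → □r.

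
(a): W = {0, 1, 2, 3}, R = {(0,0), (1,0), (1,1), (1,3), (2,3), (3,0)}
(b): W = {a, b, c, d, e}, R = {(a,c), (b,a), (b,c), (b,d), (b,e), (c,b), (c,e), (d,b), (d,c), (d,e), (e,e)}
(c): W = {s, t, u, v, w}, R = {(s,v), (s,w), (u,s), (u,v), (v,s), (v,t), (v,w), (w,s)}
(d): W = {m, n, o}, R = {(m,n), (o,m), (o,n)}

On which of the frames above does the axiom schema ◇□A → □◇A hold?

(a)

Frame correspondent (Sahlqvist): ∀x ∀y ∀z (Rxy ∧ Rxz → ∃w (Ryw ∧ Rzw)) — i.e. convergence.
(a): condition met.
(b): fails — Rbc and Rba but c and a have no common successor.
(c): fails — Rvw and Rvt but w and t have no common successor.
(d): fails — Rmn and Rmn but n and n have no common successor.
Valid on: (a).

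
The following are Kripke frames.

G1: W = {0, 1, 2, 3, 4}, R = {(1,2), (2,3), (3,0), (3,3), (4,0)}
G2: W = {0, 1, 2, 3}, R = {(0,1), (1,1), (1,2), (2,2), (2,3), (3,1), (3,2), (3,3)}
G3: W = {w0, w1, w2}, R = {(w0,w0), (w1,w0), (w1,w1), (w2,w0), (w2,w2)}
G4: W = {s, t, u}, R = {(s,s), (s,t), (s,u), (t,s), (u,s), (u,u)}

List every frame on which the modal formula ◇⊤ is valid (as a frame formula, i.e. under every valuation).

G2, G3, G4

The schema corresponds to seriality: ∀x ∃y Rxy.
G1: fails — world 0 has no successor.
G2: satisfies the condition.
G3: satisfies the condition.
G4: satisfies the condition.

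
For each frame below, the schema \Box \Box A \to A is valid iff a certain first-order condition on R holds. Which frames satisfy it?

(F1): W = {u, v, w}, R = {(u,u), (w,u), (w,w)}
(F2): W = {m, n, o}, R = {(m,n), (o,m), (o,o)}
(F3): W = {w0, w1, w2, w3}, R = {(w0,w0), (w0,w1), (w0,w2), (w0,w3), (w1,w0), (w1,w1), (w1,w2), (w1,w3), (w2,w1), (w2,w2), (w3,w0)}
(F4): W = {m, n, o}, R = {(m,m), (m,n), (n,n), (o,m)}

This is the axiom for a generalized confluence (Geach) condition; its first-order frame correspondent is \forall x \exists w (x R^2 w \wedge x = w).
(F1): fails — at v but no t with vR²t and v=t.
(F2): fails — at m but no w with mR²w and m=w.
(F3): ✓.
(F4): fails — at o but no w with oR²w and o=w.
Valid on: (F3).

(F3)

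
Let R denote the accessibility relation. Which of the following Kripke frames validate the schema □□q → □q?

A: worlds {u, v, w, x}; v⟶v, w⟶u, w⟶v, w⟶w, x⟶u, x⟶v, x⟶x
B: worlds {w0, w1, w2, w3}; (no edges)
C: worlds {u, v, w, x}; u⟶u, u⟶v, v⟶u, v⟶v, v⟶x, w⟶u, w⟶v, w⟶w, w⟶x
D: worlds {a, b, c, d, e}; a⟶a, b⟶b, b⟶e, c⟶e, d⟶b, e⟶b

Frame correspondent (Sahlqvist): ∀x ∀y (Rxy → ∃z (Rxz ∧ Rzy)) — i.e. density.
A: ✓.
B: ✓.
C: ✓.
D: fails — Rce but no z with Rcz and Rze.

A, B, C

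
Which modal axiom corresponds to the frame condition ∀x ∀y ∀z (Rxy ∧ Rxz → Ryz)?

◇r → □◇r

A defining formula is ◇r → □◇r (the 5 axiom).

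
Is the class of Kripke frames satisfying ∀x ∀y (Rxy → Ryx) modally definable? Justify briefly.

This is a Sahlqvist condition; the B axiom p → □◇p defines it.
Suppose p→□◇p is valid. Take Rxy and set V(p)={x}. Then p at x, so □◇p at x, so ◇p at y, so some z with Ryz has p; z=x, i.e. Ryx.

Yes, by p → □◇p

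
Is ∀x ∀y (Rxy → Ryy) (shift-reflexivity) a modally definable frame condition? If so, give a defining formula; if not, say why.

This is a Sahlqvist condition; the T□ axiom □(□q → q) defines it.
Suppose □(□q→q) is valid. Take Rxy and set V(q)={w : Ryw}. Then at y, □q holds; since □(□q→q) at x, □q→q at y, so q at y, i.e. Ryy.

Yes — defined by □(□q → q)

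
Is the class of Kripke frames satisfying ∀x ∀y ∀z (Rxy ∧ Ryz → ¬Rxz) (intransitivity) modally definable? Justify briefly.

Any modally definable frame class is closed under surjective bounded morphisms.
The 5-cycle (worlds 0,1,2,3,4 with 0→1→2→3→4→0) is intransitive. Mapping every world to a single reflexive point • is a surjective bounded morphism; the reflexive point is not intransitive (R••∧R•• but R••).
So the class is not modally definable.

No — not modally definable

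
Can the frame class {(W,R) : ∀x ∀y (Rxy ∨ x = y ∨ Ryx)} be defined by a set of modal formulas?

Not definable by any modal formula

Modal frame validity is preserved under disjoint unions.
Take 2 disjoint single-world reflexive frames: each is trivially connected, but their disjoint union has 2 worlds with no edge between distinct components, so it is not connected.
So no modal formula (or set of formulas) defines exactly the connected frames.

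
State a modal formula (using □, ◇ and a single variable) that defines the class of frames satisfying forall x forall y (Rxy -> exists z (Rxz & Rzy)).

A defining formula is □□s → □s (the C4 axiom).

□□s → □s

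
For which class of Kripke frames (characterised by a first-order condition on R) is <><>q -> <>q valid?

This schema is equivalent to the 4 axiom □q → □□q.
Its frame correspondent is transitivity — forall x forall y forall z (Rxy & Ryz -> Rxz).

transitivity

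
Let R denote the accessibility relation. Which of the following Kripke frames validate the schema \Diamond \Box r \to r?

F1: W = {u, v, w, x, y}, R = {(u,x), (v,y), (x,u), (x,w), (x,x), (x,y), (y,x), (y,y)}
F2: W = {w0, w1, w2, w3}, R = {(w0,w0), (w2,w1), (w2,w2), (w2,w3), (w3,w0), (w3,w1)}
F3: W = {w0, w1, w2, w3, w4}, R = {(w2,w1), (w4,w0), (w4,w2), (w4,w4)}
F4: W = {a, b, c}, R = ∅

Frame correspondent (Sahlqvist): \forall x \forall y (Rxy \to Ryx) — i.e. symmetry.
F1: fails — Rxw but not Rwx.
F2: fails — Rw3w1 but not Rw1w3.
F3: fails — Rw4w0 but not Rw0w4.
F4: satisfies the condition.
Valid on: F4.

F4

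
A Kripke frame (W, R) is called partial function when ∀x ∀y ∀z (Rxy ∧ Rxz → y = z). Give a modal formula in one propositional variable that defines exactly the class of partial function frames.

◇s → □s

A defining formula is ◇s → □s (the CD axiom).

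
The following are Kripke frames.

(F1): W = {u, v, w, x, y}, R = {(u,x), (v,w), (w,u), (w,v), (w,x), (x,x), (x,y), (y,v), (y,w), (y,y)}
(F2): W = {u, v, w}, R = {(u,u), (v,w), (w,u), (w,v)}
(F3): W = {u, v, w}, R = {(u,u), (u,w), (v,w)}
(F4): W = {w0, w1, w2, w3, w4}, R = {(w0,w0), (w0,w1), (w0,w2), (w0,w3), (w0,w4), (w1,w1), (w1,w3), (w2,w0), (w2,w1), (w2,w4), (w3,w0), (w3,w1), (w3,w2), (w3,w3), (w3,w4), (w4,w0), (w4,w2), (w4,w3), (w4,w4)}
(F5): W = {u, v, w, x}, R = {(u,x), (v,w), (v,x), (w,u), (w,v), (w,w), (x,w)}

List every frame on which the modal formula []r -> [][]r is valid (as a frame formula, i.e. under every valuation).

(F3)

This is the axiom for transitivity; its first-order frame correspondent is forall x forall y forall z (Rxy & Ryz -> Rxz).
(F1): fails — Rwx and Rxy but not Rwy.
(F2): fails — Rvw and Rwu but not Rvu.
(F3): satisfies the condition.
(F4): fails — Rw1w3 and Rw3w4 but not Rw1w4.
(F5): fails — Rxw and Rwu but not Rxu.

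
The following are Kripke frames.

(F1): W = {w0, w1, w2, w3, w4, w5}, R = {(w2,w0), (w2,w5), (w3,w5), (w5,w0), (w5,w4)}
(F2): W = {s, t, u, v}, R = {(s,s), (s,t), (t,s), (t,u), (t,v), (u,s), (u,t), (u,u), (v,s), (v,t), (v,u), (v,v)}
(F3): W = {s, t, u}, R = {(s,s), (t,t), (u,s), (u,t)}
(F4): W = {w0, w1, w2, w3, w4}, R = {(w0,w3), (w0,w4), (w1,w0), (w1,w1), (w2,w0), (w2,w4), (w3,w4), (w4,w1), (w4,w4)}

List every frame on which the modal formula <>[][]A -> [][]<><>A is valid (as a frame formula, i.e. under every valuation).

The schema corresponds to a generalized confluence (Geach) condition: forall x forall y forall z ((xRy & x R^2 z) -> exists w (y R^2 w & z R^2 w)).
(F1): fails — w2Rw0, w2R²w0 but no w with w0R²w and w0R²w.
(F2): condition met.
(F3): fails — uRs, uR²t but no w with sR²w and tR²w.
(F4): condition met.

(F2), (F4)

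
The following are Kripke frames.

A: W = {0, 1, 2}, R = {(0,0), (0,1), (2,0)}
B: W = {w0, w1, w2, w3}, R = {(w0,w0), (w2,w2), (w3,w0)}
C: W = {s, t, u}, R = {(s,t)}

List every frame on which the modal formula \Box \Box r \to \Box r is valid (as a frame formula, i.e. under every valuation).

The schema corresponds to density: \forall x \forall y (Rxy \to \exists z (Rxz \wedge Rzy)).
A: ✓.
B: ✓.
C: fails — Rst but no z with Rsz and Rzt.
Valid on: A, B.

A, B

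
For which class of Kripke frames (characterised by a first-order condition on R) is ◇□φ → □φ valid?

The Euclidean property

Replacing φ by ¬φ and contraposing gives the equivalent schema ◇φ → □◇φ.
Suppose ◇φ→□◇φ is valid. Take Rxy, Rxz and set V(φ)={y}. Then ◇φ at x, so □◇φ at x, so ◇φ at z, so some w with Rzw has φ; w=y, i.e. Rzy. By symmetry of the argument, Ryz.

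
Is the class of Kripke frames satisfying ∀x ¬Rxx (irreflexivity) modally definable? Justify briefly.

No

If a class were modally definable it would be closed under surjective bounded morphisms (Goldblatt–Thomason).
The 4-cycle (worlds s,t,u,v with s→t→u→v→s) is irreflexive, and the map sending every world to a single reflexive point • is a surjective bounded morphism (forth: every edge maps to (•,•); back: every world has a successor). So any modal formula valid on the 4-cycle is also valid on the reflexive point, which is not irreflexive.
Hence irreflexivity is not modally definable.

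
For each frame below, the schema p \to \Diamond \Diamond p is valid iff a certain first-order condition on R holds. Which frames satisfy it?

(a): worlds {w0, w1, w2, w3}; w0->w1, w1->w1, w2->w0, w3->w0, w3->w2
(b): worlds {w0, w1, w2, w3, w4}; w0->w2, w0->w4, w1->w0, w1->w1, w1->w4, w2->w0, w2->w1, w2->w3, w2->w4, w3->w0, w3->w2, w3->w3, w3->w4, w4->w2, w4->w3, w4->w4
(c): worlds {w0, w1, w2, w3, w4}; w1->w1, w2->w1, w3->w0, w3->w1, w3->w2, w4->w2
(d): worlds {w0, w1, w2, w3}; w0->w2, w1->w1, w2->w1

Frame correspondent (Sahlqvist): \forall x \exists w (x = w \wedge x R^2 w) — i.e. a generalized confluence (Geach) condition.
(a): fails — at w0 but no w with w0=w and w0R²w.
(b): ✓.
(c): fails — at w0 but no w with w0=w and w0R²w.
(d): fails — at w0 but no w with w0=w and w0R²w.
Valid on: (b).

(b)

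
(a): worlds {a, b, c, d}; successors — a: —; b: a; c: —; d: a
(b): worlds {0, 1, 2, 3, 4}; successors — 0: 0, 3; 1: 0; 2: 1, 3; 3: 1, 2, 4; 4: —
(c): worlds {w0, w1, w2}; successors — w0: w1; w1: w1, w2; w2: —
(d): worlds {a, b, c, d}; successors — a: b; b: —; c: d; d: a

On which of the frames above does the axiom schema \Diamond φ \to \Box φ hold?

This is the axiom for partial functionality; its first-order frame correspondent is \forall x \forall y \forall z (Rxy \wedge Rxz \to y = z).
(a): holds.
(b): fails — 0 sees both 0 and 3.
(c): fails — w1 sees both w1 and w2.
(d): holds.

(a), (d)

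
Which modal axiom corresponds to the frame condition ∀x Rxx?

□q → q

A defining formula is □q → q (the T axiom).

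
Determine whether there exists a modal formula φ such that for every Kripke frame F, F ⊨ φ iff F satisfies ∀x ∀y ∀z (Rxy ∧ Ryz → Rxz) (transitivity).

Yes — defined by □p → □□p

The condition is transitivity. A defining modal formula is □p → □□p.
Suppose □p→□□p is valid. Take Rxy, Ryz and set V(p)={w : Rxw}. Then □p at x, so □□p at x, so □p at y, so p at z, i.e. Rxz.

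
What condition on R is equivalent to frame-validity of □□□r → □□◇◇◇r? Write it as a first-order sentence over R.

∀x ∀z (xR²z → ∃w (xR³w ∧ zR³w))

This is a Sahlqvist (Geach-type) schema ◇^0□^3r → □^2◇^3r.
First-order correspondent: ∀x ∀z (xR²z → ∃w (xR³w ∧ zR³w)).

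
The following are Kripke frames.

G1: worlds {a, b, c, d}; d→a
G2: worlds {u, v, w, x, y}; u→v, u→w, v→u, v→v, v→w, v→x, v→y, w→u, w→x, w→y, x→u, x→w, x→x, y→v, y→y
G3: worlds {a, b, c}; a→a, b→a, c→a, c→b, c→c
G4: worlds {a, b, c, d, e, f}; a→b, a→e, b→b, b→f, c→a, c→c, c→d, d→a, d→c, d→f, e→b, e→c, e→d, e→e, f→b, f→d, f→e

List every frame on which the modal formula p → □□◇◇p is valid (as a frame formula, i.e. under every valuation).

G1, G2

This is the axiom for a generalized confluence (Geach) condition; its first-order frame correspondent is ∀x ∀z (xR²z → ∃w (x = w ∧ zR²w)).
G1: holds.
G2: holds.
G3: fails — bR²a but no w with b=w and aR²w.
G4: fails — aR²b but no w with a=w and bR²w.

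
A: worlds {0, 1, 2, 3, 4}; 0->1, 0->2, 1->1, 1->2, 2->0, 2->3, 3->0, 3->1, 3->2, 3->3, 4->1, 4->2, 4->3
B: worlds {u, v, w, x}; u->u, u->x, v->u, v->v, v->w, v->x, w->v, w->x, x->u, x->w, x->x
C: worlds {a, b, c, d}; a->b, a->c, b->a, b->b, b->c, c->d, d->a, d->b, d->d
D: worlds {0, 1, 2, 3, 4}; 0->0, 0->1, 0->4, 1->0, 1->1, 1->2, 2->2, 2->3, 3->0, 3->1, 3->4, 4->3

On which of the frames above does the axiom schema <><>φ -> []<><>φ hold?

Frame correspondent (Sahlqvist): forall x forall y forall z ((x R^2 y & xRz) -> exists w (y = w & z R^2 w)) — i.e. a generalized confluence (Geach) condition.
A: ✓.
B: fails — vR²v, vRu but no t with v=t and uR²t.
C: fails — aR²c, aRc but no w with c=w and cR²w.
D: fails — 0R²2, 0R4 but no w with 2=w and 4R²w.

A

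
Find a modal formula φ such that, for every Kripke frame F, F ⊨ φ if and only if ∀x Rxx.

□ψ → ψ

A defining formula is □ψ → ψ (the T axiom).
Suppose □ψ→ψ is valid. At any x set V(ψ)={w : Rxw}. Then □ψ holds at x, so ψ holds at x, i.e. Rxx.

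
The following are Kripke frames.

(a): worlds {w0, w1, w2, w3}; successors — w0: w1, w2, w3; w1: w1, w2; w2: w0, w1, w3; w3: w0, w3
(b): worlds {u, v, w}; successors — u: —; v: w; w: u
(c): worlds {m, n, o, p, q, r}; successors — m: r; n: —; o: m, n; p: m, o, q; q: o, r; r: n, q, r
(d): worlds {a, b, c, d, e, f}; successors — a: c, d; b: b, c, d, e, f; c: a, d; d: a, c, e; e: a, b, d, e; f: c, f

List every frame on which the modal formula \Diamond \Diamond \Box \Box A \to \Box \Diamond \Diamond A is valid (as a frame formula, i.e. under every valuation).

(a), (d)

The schema corresponds to a generalized confluence (Geach) condition: \forall x \forall y \forall z ((x R^2 y \wedge xRz) \to \exists w (y R^2 w \wedge z R^2 w)).
(a): holds.
(b): fails — vR²u, vRw but no t with uR²t and wR²t.
(c): fails — mR²n, mRr but no w with nR²w and rR²w.
(d): holds.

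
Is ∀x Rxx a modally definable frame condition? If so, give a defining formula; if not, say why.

Yes — defined by □r → r

The condition is reflexivity. A defining modal formula is □r → r.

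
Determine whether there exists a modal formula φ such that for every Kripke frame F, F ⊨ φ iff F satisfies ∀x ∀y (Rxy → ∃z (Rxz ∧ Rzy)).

This is a Sahlqvist condition; the C4 axiom □□q → □q defines it.
Suppose □□q→□q is valid. Take Rxy and set V(q)={w : xR²w}. Then □□q at x, so □q at x, so q at y, i.e. ∃z(Rxz∧Rzy).

Definable; □□q → □q defines it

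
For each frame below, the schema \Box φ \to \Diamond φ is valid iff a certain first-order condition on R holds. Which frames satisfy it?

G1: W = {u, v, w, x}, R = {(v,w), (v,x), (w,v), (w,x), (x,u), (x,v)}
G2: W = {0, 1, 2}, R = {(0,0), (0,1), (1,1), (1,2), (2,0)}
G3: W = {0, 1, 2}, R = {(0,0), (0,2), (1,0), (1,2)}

This is the axiom for seriality; its first-order frame correspondent is \forall x \exists y Rxy.
G1: fails — world u has no successor.
G2: satisfies the condition.
G3: fails — world 2 has no successor.

G2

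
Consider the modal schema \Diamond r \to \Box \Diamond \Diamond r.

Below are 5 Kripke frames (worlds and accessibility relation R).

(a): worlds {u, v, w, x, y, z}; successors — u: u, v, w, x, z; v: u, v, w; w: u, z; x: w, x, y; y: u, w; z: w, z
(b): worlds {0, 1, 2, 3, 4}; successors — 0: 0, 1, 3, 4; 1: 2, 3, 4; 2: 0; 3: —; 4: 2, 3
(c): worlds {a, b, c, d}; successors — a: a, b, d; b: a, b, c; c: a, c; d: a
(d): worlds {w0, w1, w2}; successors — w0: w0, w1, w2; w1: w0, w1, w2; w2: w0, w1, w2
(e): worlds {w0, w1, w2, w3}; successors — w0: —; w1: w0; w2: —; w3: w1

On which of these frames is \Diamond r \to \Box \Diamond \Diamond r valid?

Frame correspondent (Sahlqvist): \forall x \forall y \forall z ((xRy \wedge xRz) \to \exists w (y = w \wedge z R^2 w)) — i.e. a generalized confluence (Geach) condition.
(a): fails — uRv, uRx but no t with v=t and xR²t.
(b): fails — 0R0, 0R3 but no w with 0=w and 3R²w.
(c): ✓.
(d): ✓.
(e): fails — w1Rw0, w1Rw0 but no w with w0=w and w0R²w.

(c), (d)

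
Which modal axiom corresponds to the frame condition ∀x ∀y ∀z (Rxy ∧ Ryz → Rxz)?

A defining formula is □s → □□s (the 4 axiom).

□s → □□s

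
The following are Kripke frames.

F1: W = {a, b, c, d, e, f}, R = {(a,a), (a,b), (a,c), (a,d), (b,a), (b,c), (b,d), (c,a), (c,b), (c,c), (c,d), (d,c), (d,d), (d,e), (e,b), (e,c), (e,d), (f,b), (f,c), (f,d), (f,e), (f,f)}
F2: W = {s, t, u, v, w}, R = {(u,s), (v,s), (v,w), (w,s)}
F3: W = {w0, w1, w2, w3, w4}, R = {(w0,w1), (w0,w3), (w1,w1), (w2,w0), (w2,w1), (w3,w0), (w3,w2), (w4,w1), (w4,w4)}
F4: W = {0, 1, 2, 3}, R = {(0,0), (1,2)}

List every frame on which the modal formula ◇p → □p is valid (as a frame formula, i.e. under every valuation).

Frame correspondent (Sahlqvist): ∀x ∀y ∀z (Rxy ∧ Rxz → y = z) — i.e. partial functionality.
F1: fails — a sees both a and b.
F2: fails — v sees both s and w.
F3: fails — w0 sees both w1 and w3.
F4: condition met.
Valid on: F4.

F4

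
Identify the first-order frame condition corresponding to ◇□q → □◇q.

Suppose ◇□q→□◇q is valid. Take Rxy, Rxz and set V(q)={w : Ryw}. Then □q at y so ◇□q at x, so □◇q at x, so ◇q at z, giving w with Rzw and Ryw.
The converse is a direct semantic check.
Frame condition: ∀x ∀y ∀z (Rxy ∧ Rxz → ∃w (Ryw ∧ Rzw)).

Convergence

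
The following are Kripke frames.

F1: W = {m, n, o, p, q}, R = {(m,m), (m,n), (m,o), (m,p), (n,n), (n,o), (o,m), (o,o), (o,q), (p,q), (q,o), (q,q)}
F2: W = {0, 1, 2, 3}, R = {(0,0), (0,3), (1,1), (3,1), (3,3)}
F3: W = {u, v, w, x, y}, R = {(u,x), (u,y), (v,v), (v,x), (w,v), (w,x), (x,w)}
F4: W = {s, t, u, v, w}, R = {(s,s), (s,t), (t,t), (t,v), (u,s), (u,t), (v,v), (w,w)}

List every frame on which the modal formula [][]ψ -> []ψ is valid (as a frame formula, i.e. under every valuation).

The schema corresponds to density: forall x forall y (Rxy -> exists z (Rxz & Rzy)).
F1: condition met.
F2: condition met.
F3: fails — Rxw but no z with Rxz and Rzw.
F4: condition met.

F1, F2, F4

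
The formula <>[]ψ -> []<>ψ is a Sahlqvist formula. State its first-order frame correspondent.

Convergence

Suppose ◇□ψ→□◇ψ is valid. Take Rxy, Rxz and set V(ψ)={w : Ryw}. Then □ψ at y so ◇□ψ at x, so □◇ψ at x, so ◇ψ at z, giving w with Rzw and Ryw.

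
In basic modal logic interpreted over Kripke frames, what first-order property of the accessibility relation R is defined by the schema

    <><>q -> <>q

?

Replacing q by ¬q and contraposing gives the equivalent schema □q → □□q.
Suppose □q→□□q is valid. Take Rxy, Ryz and set V(q)={w : Rxw}. Then □q at x, so □□q at x, so □q at y, so q at z, i.e. Rxz.
The converse is a direct semantic check.
Frame condition: forall x forall y forall z (Rxy & Ryz -> Rxz).

transitivity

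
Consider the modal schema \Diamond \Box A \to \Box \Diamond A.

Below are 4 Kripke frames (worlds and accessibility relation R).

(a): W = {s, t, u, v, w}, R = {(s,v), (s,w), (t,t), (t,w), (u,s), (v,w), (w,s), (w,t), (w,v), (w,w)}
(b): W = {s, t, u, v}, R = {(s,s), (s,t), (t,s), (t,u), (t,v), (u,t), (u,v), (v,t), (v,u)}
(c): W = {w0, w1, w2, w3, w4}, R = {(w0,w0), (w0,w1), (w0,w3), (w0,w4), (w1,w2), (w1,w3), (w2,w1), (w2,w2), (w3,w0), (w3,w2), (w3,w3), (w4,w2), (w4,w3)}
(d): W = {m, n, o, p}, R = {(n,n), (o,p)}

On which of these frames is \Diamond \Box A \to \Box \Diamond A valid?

(a), (b), (c)

The schema corresponds to convergence: \forall x \forall y \forall z (Rxy \wedge Rxz \to \exists w (Ryw \wedge Rzw)).
(a): condition met.
(b): condition met.
(c): condition met.
(d): fails — Rop and Rop but p and p have no common successor.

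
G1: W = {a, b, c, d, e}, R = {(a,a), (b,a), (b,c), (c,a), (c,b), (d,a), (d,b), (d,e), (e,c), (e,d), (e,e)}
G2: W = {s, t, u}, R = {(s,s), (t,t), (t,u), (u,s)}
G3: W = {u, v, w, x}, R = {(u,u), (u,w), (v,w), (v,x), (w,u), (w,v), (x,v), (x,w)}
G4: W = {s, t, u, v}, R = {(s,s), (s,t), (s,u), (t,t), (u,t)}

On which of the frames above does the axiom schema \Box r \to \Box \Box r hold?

The schema corresponds to transitivity: \forall x \forall y \forall z (Rxy \wedge Ryz \to Rxz).
G1: fails — Rbc and Rcb but not Rbb.
G2: fails — Rtu and Rus but not Rts.
G3: fails — Rxw and Rwu but not Rxu.
G4: ✓.

G4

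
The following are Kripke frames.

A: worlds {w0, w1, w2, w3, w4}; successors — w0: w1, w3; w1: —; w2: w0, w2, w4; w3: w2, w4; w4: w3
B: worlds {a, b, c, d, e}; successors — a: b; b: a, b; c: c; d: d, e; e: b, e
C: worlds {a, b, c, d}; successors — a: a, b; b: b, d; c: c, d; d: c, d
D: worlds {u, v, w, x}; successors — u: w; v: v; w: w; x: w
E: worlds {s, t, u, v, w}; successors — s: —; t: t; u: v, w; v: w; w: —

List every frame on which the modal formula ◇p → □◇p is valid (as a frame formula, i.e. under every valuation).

D

This is the axiom for the Euclidean property; its first-order frame correspondent is ∀x ∀y ∀z (Rxy ∧ Rxz → Ryz).
A: fails — Rw0w1 and Rw0w1 but not Rw1w1.
B: fails — Rba and Rba but not Raa.
C: fails — Rab and Raa but not Rba.
D: condition met.
E: fails — Ruv and Ruv but not Rvv.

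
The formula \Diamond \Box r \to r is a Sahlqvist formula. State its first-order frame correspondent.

This is frame-equivalent to r → □◇r (substitute ¬r for r and contrapose).
Suppose r→□◇r is valid. Take Rxy and set V(r)={x}. Then r at x, so □◇r at x, so ◇r at y, so some z with Ryz has r; z=x, i.e. Ryx.
Conversely, on a frame with symmetry the schema holds at every world under every valuation.
Frame condition: \forall x \forall y (Rxy \to Ryx).

symmetry: \forall x \forall y (Rxy \to Ryx)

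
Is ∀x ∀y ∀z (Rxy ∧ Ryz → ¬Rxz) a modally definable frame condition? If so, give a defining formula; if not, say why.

Any modally definable frame class is closed under surjective bounded morphisms.
The 3-cycle (worlds 0,1,2 with 0→1→2→0) is intransitive. Mapping every world to a single reflexive point • is a surjective bounded morphism; the reflexive point is not intransitive (R••∧R•• but R••).
So the class is not modally definable.

Not modally definable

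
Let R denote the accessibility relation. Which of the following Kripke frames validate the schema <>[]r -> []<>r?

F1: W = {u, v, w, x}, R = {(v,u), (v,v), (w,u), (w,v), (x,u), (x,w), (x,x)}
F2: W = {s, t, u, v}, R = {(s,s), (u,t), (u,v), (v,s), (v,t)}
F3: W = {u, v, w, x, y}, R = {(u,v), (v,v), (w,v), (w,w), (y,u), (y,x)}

none

Frame correspondent (Sahlqvist): forall x forall y forall z (Rxy & Rxz -> exists w (Ryw & Rzw)) — i.e. convergence.
F1: fails — Rvv and Rvu but v and u have no common successor.
F2: fails — Ruv and Rut but v and t have no common successor.
F3: fails — Ryx and Ryx but x and x have no common successor.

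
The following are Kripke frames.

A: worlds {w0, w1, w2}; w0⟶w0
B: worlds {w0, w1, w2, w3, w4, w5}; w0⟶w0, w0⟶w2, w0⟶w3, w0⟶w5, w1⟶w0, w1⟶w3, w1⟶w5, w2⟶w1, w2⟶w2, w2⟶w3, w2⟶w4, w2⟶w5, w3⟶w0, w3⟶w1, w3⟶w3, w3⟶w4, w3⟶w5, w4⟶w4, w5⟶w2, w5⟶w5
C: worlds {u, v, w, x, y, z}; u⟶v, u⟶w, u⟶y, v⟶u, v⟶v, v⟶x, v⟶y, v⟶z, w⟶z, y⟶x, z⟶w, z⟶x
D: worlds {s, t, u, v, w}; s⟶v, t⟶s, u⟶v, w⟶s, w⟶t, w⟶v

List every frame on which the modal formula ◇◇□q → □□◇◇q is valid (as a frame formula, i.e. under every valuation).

This is the axiom for a generalized confluence (Geach) condition; its first-order frame correspondent is ∀x ∀y ∀z ((xR²y ∧ xR²z) → ∃w (yRw ∧ zR²w)).
A: ✓.
B: fails — w0R²w0, w0R²w4 but no w with w0Rw and w4R²w.
C: fails — uR²u, uR²x but no t with uRt and xR²t.
D: fails — tR²v, tR²v but no w* with vRw* and vR²w*.
Valid on: A.

A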